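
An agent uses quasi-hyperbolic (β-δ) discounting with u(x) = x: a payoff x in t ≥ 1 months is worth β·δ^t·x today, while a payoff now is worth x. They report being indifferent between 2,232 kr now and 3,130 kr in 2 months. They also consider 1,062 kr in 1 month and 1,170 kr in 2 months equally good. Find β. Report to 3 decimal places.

From the later pair, β·δ^1·1062 = β·δ^2·1170; dividing through, δ = 1062/1170 = 0.90769.
Now use the now-vs-future pair: 2232 = β·δ^2·3130 gives β = 2232/(0.82391·3130) ≈ 0.866.

β ≈ 0.866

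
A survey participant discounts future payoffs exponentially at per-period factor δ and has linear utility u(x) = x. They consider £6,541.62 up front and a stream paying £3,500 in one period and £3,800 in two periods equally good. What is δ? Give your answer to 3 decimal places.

Present value of the stream is 3500·δ + 3800·δ². Indifference gives 3500δ + 3800δ² = 6541.62.
So 3800δ² + 3500δ − 6541.62 = 0.
By the quadratic formula (taking the positive root), δ = (−3500 + √111682624.00) / 7600 ≈ 0.930.

δ ≈ 0.930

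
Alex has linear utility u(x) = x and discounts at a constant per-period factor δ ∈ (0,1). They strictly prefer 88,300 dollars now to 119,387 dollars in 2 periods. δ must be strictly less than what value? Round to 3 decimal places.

Comparing present values: 88300 > δ^2·119387.
Hence δ^2 < 88300/119387 = 0.73961, and x ↦ x^(1/2) is increasing on (0,∞).
δ < (88300/119387)^(1/2) ≈ 0.860.

δ < 0.860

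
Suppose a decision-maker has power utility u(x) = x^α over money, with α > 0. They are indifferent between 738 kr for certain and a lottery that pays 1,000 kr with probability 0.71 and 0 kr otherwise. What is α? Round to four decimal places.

EU(lottery) = 0.71·1000^α + 0.29·0 = 0.71·1000^α.
Equating: 738^α = 0.71·1000^α, i.e. 0.7380^α = 0.71.
Taking logs: α·ln(738/1000) = ln(0.71), so α = -0.3424903 / -0.3038115 ≈ 1.1273.

α ≈ 1.1273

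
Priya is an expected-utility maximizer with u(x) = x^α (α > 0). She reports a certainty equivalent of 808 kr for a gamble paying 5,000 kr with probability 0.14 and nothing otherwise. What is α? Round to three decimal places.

α ≈ 1.079

EU(lottery) = 0.14·5000^α + 0.86·0 = 0.14·5000^α.
Indifference: 808^α = 0.14·5000^α, so (808/5000)^α = 0.14.
Taking logs: α·ln(808/5000) = ln(0.14), so α = -1.966113 / -1.822631 ≈ 1.079.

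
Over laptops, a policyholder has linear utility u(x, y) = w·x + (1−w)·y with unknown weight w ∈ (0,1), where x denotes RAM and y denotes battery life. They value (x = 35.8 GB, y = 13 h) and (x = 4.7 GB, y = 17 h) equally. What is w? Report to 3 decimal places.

w = 0.114

Equating utilities: w·35.8 + (1−w)·13 = w·4.7 + (1−w)·17.
Rearranging, 31.1·w − 4·(1−w) = 0.
So w/(1−w) = 4/31.1 = 0.1286, giving w = 4/(31.1+4) = 0.114.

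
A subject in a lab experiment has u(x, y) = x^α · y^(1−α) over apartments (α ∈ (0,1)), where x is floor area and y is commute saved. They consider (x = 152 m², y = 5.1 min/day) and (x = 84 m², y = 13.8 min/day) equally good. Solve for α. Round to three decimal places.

α ≈ 0.627

Set the two utilities equal: 152^α·5.1^(1−α) = 84^α·13.8^(1−α).
Rearrange to (152/84)^α = (13.8/5.1)^(1−α) and take logs: α·0.593064 = (1−α)·0.995428.
Thus α·(1.588492) = 0.995428, so α = 0.995428/1.588492 ≈ 0.627.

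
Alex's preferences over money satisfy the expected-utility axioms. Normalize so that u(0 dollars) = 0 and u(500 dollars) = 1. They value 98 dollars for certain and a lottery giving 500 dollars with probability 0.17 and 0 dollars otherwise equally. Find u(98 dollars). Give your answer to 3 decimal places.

The indifference gives u(98 dollars) = 0.17·u(500 dollars) + 0.83·u(0 dollars) = 0.17·1 + 0.83·0 = 0.17.

0.170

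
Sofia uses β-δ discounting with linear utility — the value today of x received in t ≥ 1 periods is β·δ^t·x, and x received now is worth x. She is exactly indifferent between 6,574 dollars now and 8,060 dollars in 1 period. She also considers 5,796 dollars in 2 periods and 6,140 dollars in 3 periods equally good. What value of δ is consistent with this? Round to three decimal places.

Both payoffs in the second observation are in the future, so β drops out: δ^2·5796 = δ^3·6140 ⇒ δ = 5796/6140 = 0.94397.

δ ≈ 0.944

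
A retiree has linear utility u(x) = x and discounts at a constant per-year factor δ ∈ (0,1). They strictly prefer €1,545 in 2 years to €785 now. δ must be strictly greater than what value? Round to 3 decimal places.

δ > 0.713

Comparing present values: 785 < δ^2·1545.
So δ^2 > 785/1545 = 0.50809; taking the square root of both positive sides preserves the inequality.
δ > 0.50809^(1/2) = 0.713.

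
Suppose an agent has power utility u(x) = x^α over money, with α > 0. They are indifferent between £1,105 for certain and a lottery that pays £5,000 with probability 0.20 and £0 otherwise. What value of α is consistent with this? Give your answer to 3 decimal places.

Since u(0) = 0, the lottery's EU is 0.20·5000^α.
Indifference: 1105^α = 0.20·5000^α, so (1105/5000)^α = 0.20.
α = ln(0.20) / ln(1105/5000) = -1.609438/-1.509593 ≈ 1.066.

α ≈ 1.066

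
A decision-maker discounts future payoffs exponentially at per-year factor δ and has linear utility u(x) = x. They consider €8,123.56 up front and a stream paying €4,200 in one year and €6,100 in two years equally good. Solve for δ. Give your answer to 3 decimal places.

δ ≈ 0.860

The stream is worth 4200δ + 6100δ² today, so 4200δ + 6100δ² = 8123.56.
That is, 6100δ² + 4200δ − 8123.56 = 0, a quadratic in δ.
By the quadratic formula (taking the positive root), δ = (−4200 + √215854864.00) / 12200 ≈ 0.860.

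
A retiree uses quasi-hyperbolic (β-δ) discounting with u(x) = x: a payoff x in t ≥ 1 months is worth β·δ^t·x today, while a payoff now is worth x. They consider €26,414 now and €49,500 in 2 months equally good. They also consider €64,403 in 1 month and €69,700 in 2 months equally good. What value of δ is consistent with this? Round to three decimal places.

From the later pair, β·δ^1·64403 = β·δ^2·69700; dividing through, δ = 64403/69700 = 0.92400.

δ ≈ 0.924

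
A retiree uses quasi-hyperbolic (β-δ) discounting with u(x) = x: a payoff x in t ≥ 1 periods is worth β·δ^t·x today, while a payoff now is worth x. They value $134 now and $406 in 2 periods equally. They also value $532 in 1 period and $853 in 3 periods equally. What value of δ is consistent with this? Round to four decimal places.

From the later pair, β·δ^1·532 = β·δ^3·853; dividing through, δ^2 = 532/853 = 0.62368, so δ = 0.78973.

δ ≈ 0.7897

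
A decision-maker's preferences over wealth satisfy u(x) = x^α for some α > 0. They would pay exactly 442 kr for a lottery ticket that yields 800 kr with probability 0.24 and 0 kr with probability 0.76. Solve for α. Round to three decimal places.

α ≈ 2.405

The lottery's expected utility is 0.24·u(800) + 0.76·u(0) = 0.24·800^α (since u(0) = 0 for α > 0).
Indifference: 442^α = 0.24·800^α, so (442/800)^α = 0.24.
α = ln(0.24) / ln(442/800) = -1.427116/-0.593302 ≈ 2.405.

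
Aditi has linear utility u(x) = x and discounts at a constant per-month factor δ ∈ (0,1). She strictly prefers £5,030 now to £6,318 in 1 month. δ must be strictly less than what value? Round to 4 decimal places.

Comparing present values: 5030 > δ·6318.
So δ < 5030/6318 = 0.79614.

δ < 0.7961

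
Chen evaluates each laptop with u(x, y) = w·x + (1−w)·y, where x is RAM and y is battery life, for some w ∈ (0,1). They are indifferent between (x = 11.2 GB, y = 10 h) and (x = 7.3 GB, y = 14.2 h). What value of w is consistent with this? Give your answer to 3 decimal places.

Equating utilities: w·11.2 + (1−w)·10 = w·7.3 + (1−w)·14.2.
Collecting terms: w·3.9 = (1−w)·4.2.
Hence w = 4.2/(3.9+4.2) = 4.2/8.1 = 0.519.

w = 0.519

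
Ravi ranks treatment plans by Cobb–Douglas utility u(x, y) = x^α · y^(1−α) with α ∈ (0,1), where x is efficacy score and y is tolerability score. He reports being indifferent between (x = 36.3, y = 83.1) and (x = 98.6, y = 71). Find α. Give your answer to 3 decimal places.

α ≈ 0.136

Indifference: 36.3^α · 83.1^(1−α) = 98.6^α · 71^(1−α).
Taking logs: α·ln 36.3 + (1−α)·ln 83.1 = α·ln 98.6 + (1−α)·ln 71, i.e. α·-0.999254 = (1−α)·-0.157365.
Thus α·(-1.156619) = -0.157365, so α = -0.157365/-1.156619 ≈ 0.136.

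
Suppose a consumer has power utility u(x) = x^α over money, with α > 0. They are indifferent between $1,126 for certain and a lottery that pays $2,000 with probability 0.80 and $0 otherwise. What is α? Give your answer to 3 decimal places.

The lottery's expected utility is 0.80·u(2000) + 0.20·u(0) = 0.80·2000^α (since u(0) = 0 for α > 0).
Setting u(1126) equal to that: 1126^α = 0.80·2000^α ⇒ (1126/2000)^α = 0.80.
α = ln(0.80) / ln(1126/2000) = -0.223144/-0.574476 ≈ 0.388.

α ≈ 0.388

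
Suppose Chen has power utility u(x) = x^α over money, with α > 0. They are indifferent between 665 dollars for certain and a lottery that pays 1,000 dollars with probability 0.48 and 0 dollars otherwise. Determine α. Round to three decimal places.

α ≈ 1.799

The lottery's expected utility is 0.48·u(1000) + 0.52·u(0) = 0.48·1000^α (since u(0) = 0 for α > 0).
Indifference: 665^α = 0.48·1000^α, so (665/1000)^α = 0.48.
Take logs: α = ln 0.48 / ln(665/1000) ≈ 1.79908.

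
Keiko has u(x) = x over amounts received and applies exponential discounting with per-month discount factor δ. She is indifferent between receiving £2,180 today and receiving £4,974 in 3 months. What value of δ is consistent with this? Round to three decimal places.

The payoff in 3 months is discounted by δ^3, so u(2180) = δ^3·u(4974) and δ^3 = u(2180)/u(4974).
With u(x) = x: δ^3 = 2180/4974 = 0.43828.
Taking the cube root: δ = 0.43828^(1/3) ≈ 0.760.

δ ≈ 0.760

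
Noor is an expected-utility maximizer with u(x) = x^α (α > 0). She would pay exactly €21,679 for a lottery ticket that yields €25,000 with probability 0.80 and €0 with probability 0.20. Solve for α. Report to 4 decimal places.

Since u(0) = 0, the lottery's EU is 0.80·25000^α.
Equating: 21679^α = 0.80·25000^α, i.e. 0.8672^α = 0.80.
Take logs: α = ln 0.80 / ln(21679/25000) ≈ 1.565571.

α ≈ 1.5656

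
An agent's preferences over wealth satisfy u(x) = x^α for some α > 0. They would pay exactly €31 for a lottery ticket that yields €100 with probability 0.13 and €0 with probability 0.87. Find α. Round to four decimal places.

EU(lottery) = 0.13·100^α + 0.87·0 = 0.13·100^α.
Setting u(31) equal to that: 31^α = 0.13·100^α ⇒ (31/100)^α = 0.13.
α = ln(0.13) / ln(31/100) = -2.0402208/-1.1711830 ≈ 1.7420.

α ≈ 1.7420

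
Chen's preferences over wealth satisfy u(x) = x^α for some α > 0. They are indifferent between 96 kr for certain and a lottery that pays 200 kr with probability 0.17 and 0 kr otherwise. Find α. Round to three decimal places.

Since u(0) = 0, the lottery's EU is 0.17·200^α.
Indifference: 96^α = 0.17·200^α, so (96/200)^α = 0.17.
Taking logs: α·ln(96/200) = ln(0.17), so α = -1.771957 / -0.733969 ≈ 2.414.

α ≈ 2.414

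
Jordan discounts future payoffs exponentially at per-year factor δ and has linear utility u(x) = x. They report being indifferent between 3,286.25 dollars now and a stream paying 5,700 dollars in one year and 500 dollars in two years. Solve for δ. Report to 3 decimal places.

Present value of the stream is 5700·δ + 500·δ². Indifference gives 5700δ + 500δ² = 3286.25.
That is, 500δ² + 5700δ − 3286.25 = 0, a quadratic in δ.
By the quadratic formula (taking the positive root), δ = (−5700 + √39062500.00) / 1000 ≈ 0.550.

δ ≈ 0.550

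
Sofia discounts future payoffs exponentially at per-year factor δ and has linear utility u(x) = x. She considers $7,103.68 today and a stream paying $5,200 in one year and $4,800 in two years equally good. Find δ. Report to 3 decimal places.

Present value of the stream is 5200·δ + 4800·δ². Indifference gives 5200δ + 4800δ² = 7103.68.
Rearranged: 4800δ² + 5200δ − 7103.68 = 0.
By the quadratic formula (taking the positive root), δ = (−5200 + √163430656.00) / 9600 ≈ 0.790.

δ ≈ 0.790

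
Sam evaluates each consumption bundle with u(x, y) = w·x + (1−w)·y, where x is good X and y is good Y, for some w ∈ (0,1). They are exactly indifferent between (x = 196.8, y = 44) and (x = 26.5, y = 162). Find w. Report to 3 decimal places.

w = 0.409

Equating utilities: w·196.8 + (1−w)·44 = w·26.5 + (1−w)·162.
w·(196.8−26.5) = (1−w)·(162−44), i.e. w·170.3 = (1−w)·118.
Hence w = 118/(170.3+118) = 118/288.3 = 0.409.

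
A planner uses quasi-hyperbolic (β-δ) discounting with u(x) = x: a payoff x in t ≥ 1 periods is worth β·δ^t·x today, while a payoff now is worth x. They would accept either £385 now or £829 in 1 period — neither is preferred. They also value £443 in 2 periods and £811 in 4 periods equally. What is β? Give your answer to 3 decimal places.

Both payoffs in the second observation are in the future, so β drops out: δ^2·443 = δ^4·811 ⇒ δ^2 = 443/811 = 0.54624, so δ = 0.73908.
The first indifference: 385 = β·δ·829, so β = 385/(δ·829) = 385/(0.73908·829) ≈ 0.628.

β ≈ 0.628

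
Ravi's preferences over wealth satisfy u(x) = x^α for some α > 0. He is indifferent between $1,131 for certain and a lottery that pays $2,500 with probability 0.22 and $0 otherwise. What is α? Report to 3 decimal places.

α ≈ 1.909

The lottery's expected utility is 0.22·u(2500) + 0.78·u(0) = 0.22·2500^α (since u(0) = 0 for α > 0).
Indifference: 1131^α = 0.22·2500^α, so (1131/2500)^α = 0.22.
Taking logs: α·ln(1131/2500) = ln(0.22), so α = -1.514128 / -0.793189 ≈ 1.909.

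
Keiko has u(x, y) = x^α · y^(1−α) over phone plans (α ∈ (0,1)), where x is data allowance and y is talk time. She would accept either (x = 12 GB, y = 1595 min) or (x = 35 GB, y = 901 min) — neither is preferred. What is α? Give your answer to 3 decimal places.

α ≈ 0.348

The Cobb–Douglas utilities coincide, so 12^α·1595^(1−α) = 35^α·901^(1−α).
Rearrange to (12/35)^α = (901/1595)^(1−α) and take logs: α·-1.070441 = (1−α)·-0.571124.
So α/(1−α) = (-0.571124)/(-1.070441) = 0.533541, and α = 0.533541/1.533541 ≈ 0.348.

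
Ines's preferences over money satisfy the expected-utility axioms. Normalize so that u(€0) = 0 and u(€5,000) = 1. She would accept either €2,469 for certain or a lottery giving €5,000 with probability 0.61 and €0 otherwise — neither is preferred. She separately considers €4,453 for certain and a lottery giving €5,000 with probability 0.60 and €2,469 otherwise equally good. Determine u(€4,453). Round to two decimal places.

From the first indifference, u(€2,469) = 0.61·u(€5,000) + 0.39·u(€0) = 0.61·1 + 0.39·0 = 0.61.
The second indifference gives u(€4,453) = 0.60·u(€5,000) + 0.40·u(€2,469) = 0.60·1.00 + 0.40·0.61 = 0.8440.

0.84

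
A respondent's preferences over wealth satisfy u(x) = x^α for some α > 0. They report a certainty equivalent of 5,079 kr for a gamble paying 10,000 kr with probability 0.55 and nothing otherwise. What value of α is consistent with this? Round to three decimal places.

The lottery's expected utility is 0.55·u(10000) + 0.45·u(0) = 0.55·10000^α (since u(0) = 0 for α > 0).
Equating: 5079^α = 0.55·10000^α, i.e. 0.5079^α = 0.55.
Taking logs: α·ln(5079/10000) = ln(0.55), so α = -0.597837 / -0.677471 ≈ 0.882.

α ≈ 0.882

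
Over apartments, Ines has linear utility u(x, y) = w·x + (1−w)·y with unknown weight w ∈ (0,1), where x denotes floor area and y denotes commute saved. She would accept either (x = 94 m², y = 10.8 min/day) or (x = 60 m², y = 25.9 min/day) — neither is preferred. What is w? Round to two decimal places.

w = 0.31

u(94,10.8) = u(60,25.9) means w·94 + (1−w)·10.8 = w·60 + (1−w)·25.9.
Collecting terms: w·34 = (1−w)·15.1.
The marginal rate of substitution is 15.1/34, so w = 15.1/(34+15.1) = 0.31.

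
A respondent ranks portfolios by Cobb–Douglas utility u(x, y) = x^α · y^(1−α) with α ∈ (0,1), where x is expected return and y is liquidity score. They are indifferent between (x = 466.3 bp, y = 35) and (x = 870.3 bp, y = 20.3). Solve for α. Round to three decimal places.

Set the two utilities equal: 466.3^α·35^(1−α) = 870.3^α·20.3^(1−α).
Rearrange to (466.3/870.3)^α = (20.3/35)^(1−α) and take logs: α·-0.624009 = (1−α)·-0.544727.
Thus α·(-1.168736) = -0.544727, so α = -0.544727/-1.168736 ≈ 0.466.

α ≈ 0.466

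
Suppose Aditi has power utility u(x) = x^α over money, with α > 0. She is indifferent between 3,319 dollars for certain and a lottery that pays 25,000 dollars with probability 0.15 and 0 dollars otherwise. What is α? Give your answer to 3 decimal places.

α ≈ 0.940

The lottery's expected utility is 0.15·u(25000) + 0.85·u(0) = 0.15·25000^α (since u(0) = 0 for α > 0).
Equating: 3319^α = 0.15·25000^α, i.e. 0.1328^α = 0.15.
Taking logs: α·ln(3319/25000) = ln(0.15), so α = -1.897120 / -2.019212 ≈ 0.940.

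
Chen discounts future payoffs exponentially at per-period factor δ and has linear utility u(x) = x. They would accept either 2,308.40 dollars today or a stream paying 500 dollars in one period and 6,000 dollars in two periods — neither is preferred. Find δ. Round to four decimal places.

Equating present values: 2308.40 = 500δ + 6000δ².
Rearranged: 6000δ² + 500δ − 2308.40 = 0.
By the quadratic formula (taking the positive root), δ = (−500 + √55651600.00) / 12000 ≈ 0.5800.

δ ≈ 0.5800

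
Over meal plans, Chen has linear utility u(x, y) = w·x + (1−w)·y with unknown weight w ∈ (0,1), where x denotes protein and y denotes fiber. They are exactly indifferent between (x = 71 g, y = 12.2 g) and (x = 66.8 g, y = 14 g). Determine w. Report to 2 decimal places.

Equating utilities: w·71 + (1−w)·12.2 = w·66.8 + (1−w)·14.
w·(71−66.8) = (1−w)·(14−12.2), i.e. w·4.2 = (1−w)·1.8.
Hence w = 1.8/(4.2+1.8) = 1.8/6 = 0.30.

w = 0.30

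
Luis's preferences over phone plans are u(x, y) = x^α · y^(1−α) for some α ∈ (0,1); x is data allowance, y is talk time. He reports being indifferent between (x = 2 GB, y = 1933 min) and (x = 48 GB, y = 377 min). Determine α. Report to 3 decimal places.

α ≈ 0.340

The Cobb–Douglas utilities coincide, so 2^α·1933^(1−α) = 48^α·377^(1−α).
Taking logs: α·ln 2 + (1−α)·ln 1933 = α·ln 48 + (1−α)·ln 377, i.e. α·-3.178054 = (1−α)·-1.634583.
With A = -3.178054 and B = -1.634583: α·A = (1−α)·B, so α = B/(A+B) = -1.634583/-4.812637 ≈ 0.340.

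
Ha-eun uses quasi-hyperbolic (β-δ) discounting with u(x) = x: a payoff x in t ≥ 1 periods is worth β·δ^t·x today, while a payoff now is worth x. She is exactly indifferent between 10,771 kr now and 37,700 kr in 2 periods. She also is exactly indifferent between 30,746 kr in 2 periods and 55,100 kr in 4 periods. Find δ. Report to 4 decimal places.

From the later pair, β·δ^2·30746 = β·δ^4·55100; dividing through, δ^2 = 30746/55100 = 0.55800, so δ = 0.74700.

δ ≈ 0.7470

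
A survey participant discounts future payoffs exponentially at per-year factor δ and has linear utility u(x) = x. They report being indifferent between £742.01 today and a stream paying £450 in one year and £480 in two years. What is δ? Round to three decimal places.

Present value of the stream is 450·δ + 480·δ². Indifference gives 450δ + 480δ² = 742.01.
That is, 480δ² + 450δ − 742.01 = 0, a quadratic in δ.
By the quadratic formula (taking the positive root), δ = (−450 + √1627159.20) / 960 ≈ 0.860.

δ ≈ 0.860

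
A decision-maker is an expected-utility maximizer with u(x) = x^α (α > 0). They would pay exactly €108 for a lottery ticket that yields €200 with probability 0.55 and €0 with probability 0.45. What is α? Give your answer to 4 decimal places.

EU(lottery) = 0.55·200^α + 0.45·0 = 0.55·200^α.
Setting u(108) equal to that: 108^α = 0.55·200^α ⇒ (108/200)^α = 0.55.
Taking logs: α·ln(108/200) = ln(0.55), so α = -0.5978370 / -0.6161861 ≈ 0.9702.

α ≈ 0.9702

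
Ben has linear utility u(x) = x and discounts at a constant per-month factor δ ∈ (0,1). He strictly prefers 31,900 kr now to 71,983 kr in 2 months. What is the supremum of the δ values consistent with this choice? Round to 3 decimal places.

Under u(x) = x this choice says 31900 > δ^2·71983.
Dividing by 71983: δ^2 < 0.44316. Both sides are positive, so the square root keeps the direction.
δ < (31900/71983)^(1/2) ≈ 0.666.

δ < 0.666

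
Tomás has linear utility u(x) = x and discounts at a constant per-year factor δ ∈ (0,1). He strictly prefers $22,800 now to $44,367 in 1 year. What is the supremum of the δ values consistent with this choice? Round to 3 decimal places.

Under u(x) = x this choice says 22800 > δ·44367.
Dividing through by 44367 gives δ < 0.51390.

δ < 0.514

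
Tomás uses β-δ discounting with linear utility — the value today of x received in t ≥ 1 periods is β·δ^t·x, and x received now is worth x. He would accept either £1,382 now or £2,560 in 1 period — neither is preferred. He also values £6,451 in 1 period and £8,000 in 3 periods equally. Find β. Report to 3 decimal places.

β ≈ 0.601

Both payoffs in the second observation are in the future, so β drops out: δ^1·6451 = δ^3·8000 ⇒ δ^2 = 6451/8000 = 0.80637, so δ = 0.89798.
Substituting δ into 1382 = β·δ·2560: β = 1382/(2298.839) ≈ 0.601.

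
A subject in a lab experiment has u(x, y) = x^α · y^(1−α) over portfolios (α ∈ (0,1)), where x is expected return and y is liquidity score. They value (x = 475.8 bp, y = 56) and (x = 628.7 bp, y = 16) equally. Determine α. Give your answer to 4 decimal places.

α ≈ 0.8180

Indifference: 475.8^α · 56^(1−α) = 628.7^α · 16^(1−α).
(475.8/628.7)^α = (16/56)^(1−α); take logs: α·ln(475.8/628.7) = (1−α)·ln(16/56), i.e. α·-0.2786566 = (1−α)·-1.2527630.
So α/(1−α) = (-1.2527630)/(-0.2786566) = 4.4957234, and α = 4.4957234/5.4957234 ≈ 0.8180.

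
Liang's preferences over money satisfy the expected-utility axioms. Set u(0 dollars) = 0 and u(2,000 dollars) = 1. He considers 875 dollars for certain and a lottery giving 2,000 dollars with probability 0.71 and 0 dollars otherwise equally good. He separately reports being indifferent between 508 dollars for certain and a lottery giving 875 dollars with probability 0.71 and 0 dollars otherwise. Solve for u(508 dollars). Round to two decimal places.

0.50

From the first indifference, u(875 dollars) = 0.71·u(2,000 dollars) + 0.29·u(0 dollars) = 0.71·1 + 0.29·0 = 0.71.
Then u(508 dollars) = 0.71·u(875 dollars) + 0.29·u(0 dollars) = 0.71·0.71 + 0.29·0.00 = 0.5041.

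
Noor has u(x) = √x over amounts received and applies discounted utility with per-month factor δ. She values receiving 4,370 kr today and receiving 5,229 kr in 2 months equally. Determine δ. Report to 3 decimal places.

δ ≈ 0.956

Indifference means u(4370) = δ^2 · u(5229), so δ^2 = u(4370)/u(5229).
With u(x) = √x: δ^2 = √4370/√5229 = √(4370/5229) = 0.91418.
Hence δ = (0.91418)^(1/2) = 0.95613.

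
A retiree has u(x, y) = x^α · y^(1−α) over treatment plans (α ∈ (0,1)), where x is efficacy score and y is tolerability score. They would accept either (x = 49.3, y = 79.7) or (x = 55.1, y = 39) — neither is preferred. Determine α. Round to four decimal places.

Set the two utilities equal: 49.3^α·79.7^(1−α) = 55.1^α·39^(1−α).
(49.3/55.1)^α = (39/79.7)^(1−α); take logs: α·ln(49.3/55.1) = (1−α)·ln(39/79.7), i.e. α·-0.1112256 = (1−α)·-0.7147079.
So α/(1−α) = (-0.7147079)/(-0.1112256) = 6.4257500, and α = 6.4257500/7.4257500 ≈ 0.8653.

α ≈ 0.8653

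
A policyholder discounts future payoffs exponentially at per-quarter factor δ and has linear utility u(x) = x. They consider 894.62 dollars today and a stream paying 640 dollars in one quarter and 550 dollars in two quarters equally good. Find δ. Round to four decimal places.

Equating present values: 894.62 = 640δ + 550δ².
Rearranged: 550δ² + 640δ − 894.62 = 0.
The positive root is δ = [−640 + √(640² + 4·550·894.62)] / (2·550) = (−640 + 1542.000)/1100 ≈ 0.8200.

δ ≈ 0.8200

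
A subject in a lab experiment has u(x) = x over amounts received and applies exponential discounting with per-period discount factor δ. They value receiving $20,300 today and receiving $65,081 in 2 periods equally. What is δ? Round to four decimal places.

δ ≈ 0.5585

Equating discounted utilities: u(20300) = δ^2·u(65081) ⇒ δ^2 = u(20300)/u(65081).
With u(x) = x: δ^2 = 20300/65081 = 0.31192.
Hence δ = (0.31192)^(1/2) = 0.558497.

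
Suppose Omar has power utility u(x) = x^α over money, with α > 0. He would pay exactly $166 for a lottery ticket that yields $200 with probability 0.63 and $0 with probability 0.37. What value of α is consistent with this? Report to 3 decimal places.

α ≈ 2.480

The lottery's expected utility is 0.63·u(200) + 0.37·u(0) = 0.63·200^α (since u(0) = 0 for α > 0).
Equating: 166^α = 0.63·200^α, i.e. 0.8300^α = 0.63.
Take logs: α = ln 0.63 / ln(166/200) ≈ 2.47967.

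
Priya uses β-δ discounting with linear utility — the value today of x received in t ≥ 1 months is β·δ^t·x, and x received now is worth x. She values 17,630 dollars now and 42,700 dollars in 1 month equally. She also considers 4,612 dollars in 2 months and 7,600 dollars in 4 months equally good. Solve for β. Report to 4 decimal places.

Both payoffs in the second observation are in the future, so β drops out: δ^2·4612 = δ^4·7600 ⇒ δ^2 = 4612/7600 = 0.60684, so δ = 0.77900.
The first indifference: 17630 = β·δ·42700, so β = 17630/(δ·42700) = 17630/(0.77900·42700) ≈ 0.5300.

β ≈ 0.5300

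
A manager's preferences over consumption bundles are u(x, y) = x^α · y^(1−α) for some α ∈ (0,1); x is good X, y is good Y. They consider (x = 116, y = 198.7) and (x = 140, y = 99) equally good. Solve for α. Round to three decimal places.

α ≈ 0.787

Indifference: 116^α · 198.7^(1−α) = 140^α · 99^(1−α).
Taking logs: α·ln 116 + (1−α)·ln 198.7 = α·ln 140 + (1−α)·ln 99, i.e. α·-0.188052 = (1−α)·-0.696676.
Thus α·(-0.884728) = -0.696676, so α = -0.696676/-0.884728 ≈ 0.787.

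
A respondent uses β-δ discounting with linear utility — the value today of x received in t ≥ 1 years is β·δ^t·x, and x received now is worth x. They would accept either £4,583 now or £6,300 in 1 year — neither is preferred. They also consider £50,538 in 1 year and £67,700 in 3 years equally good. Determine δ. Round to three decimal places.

The second indifference involves only future payoffs, so β cancels: β·δ^1·50538 = β·δ^3·67700, giving δ^2 = 50538/67700 = 0.74650, so δ = 0.86400.

δ ≈ 0.864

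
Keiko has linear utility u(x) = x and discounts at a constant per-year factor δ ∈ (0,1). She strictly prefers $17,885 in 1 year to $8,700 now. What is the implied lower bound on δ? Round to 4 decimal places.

δ > 0.4864

The preference means 8700 < δ·17885.
Dividing through by 17885 gives δ > 0.48644.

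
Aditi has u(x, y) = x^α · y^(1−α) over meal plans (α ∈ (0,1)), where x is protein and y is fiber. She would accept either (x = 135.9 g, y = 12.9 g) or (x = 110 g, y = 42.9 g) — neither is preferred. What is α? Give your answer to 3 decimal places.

α ≈ 0.850

Set the two utilities equal: 135.9^α·12.9^(1−α) = 110^α·42.9^(1−α).
(135.9/110)^α = (42.9/12.9)^(1−α); take logs: α·ln(135.9/110) = (1−α)·ln(42.9/12.9), i.e. α·0.211439 = (1−α)·1.201645.
Thus α·(1.413084) = 1.201645, so α = 1.201645/1.413084 ≈ 0.850.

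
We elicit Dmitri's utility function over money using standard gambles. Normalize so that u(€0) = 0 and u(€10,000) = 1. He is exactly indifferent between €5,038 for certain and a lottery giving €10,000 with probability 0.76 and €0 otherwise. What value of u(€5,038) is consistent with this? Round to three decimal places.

u(€5,038) equals the lottery's expected utility: 0.76·1 + 0.24·0 = 0.76.

0.760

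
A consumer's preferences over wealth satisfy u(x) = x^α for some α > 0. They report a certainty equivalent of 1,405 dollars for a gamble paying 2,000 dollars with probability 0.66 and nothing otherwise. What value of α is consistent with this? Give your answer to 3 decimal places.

EU(lottery) = 0.66·2000^α + 0.34·0 = 0.66·2000^α.
Setting u(1405) equal to that: 1405^α = 0.66·2000^α ⇒ (1405/2000)^α = 0.66.
Take logs: α = ln 0.66 / ln(1405/2000) ≈ 1.17673.

α ≈ 1.177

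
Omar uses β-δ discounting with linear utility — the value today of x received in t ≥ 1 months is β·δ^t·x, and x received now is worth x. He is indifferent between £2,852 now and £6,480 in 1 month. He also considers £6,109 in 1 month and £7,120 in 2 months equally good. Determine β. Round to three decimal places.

β ≈ 0.513

Both payoffs in the second observation are in the future, so β drops out: δ^1·6109 = δ^2·7120 ⇒ δ = 6109/7120 = 0.85801.
Substituting δ into 2852 = β·δ·6480: β = 2852/(5559.876) ≈ 0.513.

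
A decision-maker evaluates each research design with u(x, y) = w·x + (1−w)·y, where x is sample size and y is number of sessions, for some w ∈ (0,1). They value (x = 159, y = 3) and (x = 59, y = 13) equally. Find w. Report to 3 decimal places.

w = 0.091

Equating utilities: w·159 + (1−w)·3 = w·59 + (1−w)·13.
Rearranging, 100·w − 10·(1−w) = 0.
The marginal rate of substitution is 10/100, so w = 10/(100+10) = 0.091.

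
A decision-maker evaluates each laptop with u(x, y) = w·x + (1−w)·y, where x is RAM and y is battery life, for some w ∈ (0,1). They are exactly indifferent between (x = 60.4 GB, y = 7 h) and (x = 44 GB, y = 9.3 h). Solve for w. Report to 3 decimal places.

Equating utilities: w·60.4 + (1−w)·7 = w·44 + (1−w)·9.3.
w·(60.4−44) = (1−w)·(9.3−7), i.e. w·16.4 = (1−w)·2.3.
The marginal rate of substitution is 2.3/16.4, so w = 2.3/(16.4+2.3) = 0.123.

w = 0.123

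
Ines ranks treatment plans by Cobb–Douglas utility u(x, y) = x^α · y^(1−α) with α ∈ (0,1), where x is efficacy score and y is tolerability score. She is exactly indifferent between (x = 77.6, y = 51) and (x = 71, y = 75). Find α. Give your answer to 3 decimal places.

Set the two utilities equal: 77.6^α·51^(1−α) = 71^α·75^(1−α).
(77.6/71)^α = (75/51)^(1−α); take logs: α·ln(77.6/71) = (1−α)·ln(75/51), i.e. α·0.088888 = (1−α)·0.385662.
Thus α·(0.474550) = 0.385662, so α = 0.385662/0.474550 ≈ 0.813.

α ≈ 0.813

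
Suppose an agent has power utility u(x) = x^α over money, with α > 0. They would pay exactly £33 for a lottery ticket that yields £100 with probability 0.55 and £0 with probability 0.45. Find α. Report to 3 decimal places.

Since u(0) = 0, the lottery's EU is 0.55·100^α.
Setting u(33) equal to that: 33^α = 0.55·100^α ⇒ (33/100)^α = 0.55.
Taking logs: α·ln(33/100) = ln(0.55), so α = -0.597837 / -1.108663 ≈ 0.539.

α ≈ 0.539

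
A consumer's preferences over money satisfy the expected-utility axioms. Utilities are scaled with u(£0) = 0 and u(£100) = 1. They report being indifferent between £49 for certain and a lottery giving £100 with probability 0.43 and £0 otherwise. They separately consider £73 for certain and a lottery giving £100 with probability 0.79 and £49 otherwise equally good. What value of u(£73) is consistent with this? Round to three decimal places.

From the first indifference, u(£49) = 0.43·u(£100) + 0.57·u(£0) = 0.43·1 + 0.57·0 = 0.43.
Then u(£73) = 0.79·u(£100) + 0.21·u(£49) = 0.79·1.00 + 0.21·0.43 = 0.8803.

0.880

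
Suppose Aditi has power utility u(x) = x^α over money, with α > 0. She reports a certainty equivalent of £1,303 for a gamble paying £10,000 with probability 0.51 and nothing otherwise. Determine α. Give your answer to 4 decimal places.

Since u(0) = 0, the lottery's EU is 0.51·10000^α.
Setting u(1303) equal to that: 1303^α = 0.51·10000^α ⇒ (1303/10000)^α = 0.51.
α = ln(0.51) / ln(1303/10000) = -0.6733446/-2.0379158 ≈ 0.3304.

α ≈ 0.3304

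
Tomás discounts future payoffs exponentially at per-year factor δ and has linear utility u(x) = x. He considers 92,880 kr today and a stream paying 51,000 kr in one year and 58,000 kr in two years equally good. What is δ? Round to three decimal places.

Present value of the stream is 51000·δ + 58000·δ². Indifference gives 51000δ + 58000δ² = 92880.
Rearranged: 58000δ² + 51000δ − 92880 = 0.
The positive root is δ = [−51000 + √(51000² + 4·58000·92880)] / (2·58000) = (−51000 + 155400.000)/116000 ≈ 0.900.

δ ≈ 0.900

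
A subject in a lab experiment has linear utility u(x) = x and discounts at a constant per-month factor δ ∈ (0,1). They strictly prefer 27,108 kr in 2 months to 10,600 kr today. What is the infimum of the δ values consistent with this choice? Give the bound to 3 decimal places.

δ > 0.625

Under u(x) = x this choice says 10600 < δ^2·27108.
Dividing by 27108: δ^2 > 0.39103. Both sides are positive, so the square root keeps the direction.
δ > (10600/27108)^(1/2) ≈ 0.625.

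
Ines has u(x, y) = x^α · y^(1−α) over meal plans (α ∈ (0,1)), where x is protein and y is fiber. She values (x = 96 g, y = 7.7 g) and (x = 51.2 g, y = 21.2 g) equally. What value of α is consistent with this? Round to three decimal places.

The Cobb–Douglas utilities coincide, so 96^α·7.7^(1−α) = 51.2^α·21.2^(1−α).
Rearrange to (96/51.2)^α = (21.2/7.7)^(1−α) and take logs: α·0.628609 = (1−α)·1.012781.
With A = 0.628609 and B = 1.012781: α·A = (1−α)·B, so α = B/(A+B) = 1.012781/1.641390 ≈ 0.617.

α ≈ 0.617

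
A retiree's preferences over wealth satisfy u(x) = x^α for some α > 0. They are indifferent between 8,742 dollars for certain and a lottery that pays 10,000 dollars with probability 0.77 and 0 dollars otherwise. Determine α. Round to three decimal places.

EU(lottery) = 0.77·10000^α + 0.23·0 = 0.77·10000^α.
Indifference: 8742^α = 0.77·10000^α, so (8742/10000)^α = 0.77.
α = ln(0.77) / ln(8742/10000) = -0.261365/-0.134446 ≈ 1.944.

α ≈ 1.944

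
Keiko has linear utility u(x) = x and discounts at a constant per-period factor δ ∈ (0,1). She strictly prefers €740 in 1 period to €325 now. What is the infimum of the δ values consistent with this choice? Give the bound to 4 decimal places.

δ > 0.4392

The preference means 325 < δ·740.
So δ > 325/740 = 0.43919.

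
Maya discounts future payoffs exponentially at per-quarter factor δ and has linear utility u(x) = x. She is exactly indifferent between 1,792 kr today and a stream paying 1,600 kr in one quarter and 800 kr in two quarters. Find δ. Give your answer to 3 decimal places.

Present value of the stream is 1600·δ + 800·δ². Indifference gives 1600δ + 800δ² = 1792.
That is, 800δ² + 1600δ − 1792 = 0, a quadratic in δ.
By the quadratic formula (taking the positive root), δ = (−1600 + √8294400.00) / 1600 ≈ 0.800.

δ ≈ 0.800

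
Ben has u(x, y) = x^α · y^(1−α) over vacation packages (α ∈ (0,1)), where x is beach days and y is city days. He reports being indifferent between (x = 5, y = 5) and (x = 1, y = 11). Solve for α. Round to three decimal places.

α ≈ 0.329

Indifference: 5^α · 5^(1−α) = 1^α · 11^(1−α).
Taking logs: α·ln 5 + (1−α)·ln 5 = α·ln 1 + (1−α)·ln 11, i.e. α·1.609438 = (1−α)·0.788457.
Thus α·(2.397895) = 0.788457, so α = 0.788457/2.397895 ≈ 0.329.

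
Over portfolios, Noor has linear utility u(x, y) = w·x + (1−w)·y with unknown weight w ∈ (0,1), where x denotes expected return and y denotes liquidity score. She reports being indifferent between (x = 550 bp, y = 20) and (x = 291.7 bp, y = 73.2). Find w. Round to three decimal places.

w = 0.171

u(550,20) = u(291.7,73.2) means w·550 + (1−w)·20 = w·291.7 + (1−w)·73.2.
Rearranging, 258.3·w − 53.2·(1−w) = 0.
So w/(1−w) = 53.2/258.3 = 0.2060, giving w = 53.2/(258.3+53.2) = 0.171.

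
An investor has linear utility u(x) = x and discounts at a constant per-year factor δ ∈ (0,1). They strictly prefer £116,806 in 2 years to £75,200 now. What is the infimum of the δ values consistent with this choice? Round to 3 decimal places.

δ > 0.802

The preference means 75200 < δ^2·116806.
So δ^2 > 75200/116806 = 0.64380; taking the square root of both positive sides preserves the inequality.
δ > (75200/116806)^(1/2) ≈ 0.802.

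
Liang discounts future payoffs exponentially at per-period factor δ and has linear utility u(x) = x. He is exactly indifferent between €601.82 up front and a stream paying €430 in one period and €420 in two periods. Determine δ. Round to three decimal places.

The stream is worth 430δ + 420δ² today, so 430δ + 420δ² = 601.82.
Rearranged: 420δ² + 430δ − 601.82 = 0.
The positive root is δ = [−430 + √(430² + 4·420·601.82)] / (2·420) = (−430 + 1093.598)/840 ≈ 0.790.

δ ≈ 0.790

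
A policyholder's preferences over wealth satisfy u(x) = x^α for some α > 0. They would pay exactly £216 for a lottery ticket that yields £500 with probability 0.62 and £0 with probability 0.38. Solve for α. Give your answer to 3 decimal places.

α ≈ 0.570

The lottery's expected utility is 0.62·u(500) + 0.38·u(0) = 0.62·500^α (since u(0) = 0 for α > 0).
Setting u(216) equal to that: 216^α = 0.62·500^α ⇒ (216/500)^α = 0.62.
α = ln(0.62) / ln(216/500) = -0.478036/-0.839330 ≈ 0.570.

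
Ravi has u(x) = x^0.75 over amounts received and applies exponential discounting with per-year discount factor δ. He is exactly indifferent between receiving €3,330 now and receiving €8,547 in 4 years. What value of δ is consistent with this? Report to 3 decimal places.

δ ≈ 0.838

Equating discounted utilities: u(3330) = δ^4·u(8547) ⇒ δ^4 = u(3330)/u(8547).
With u(x) = x^0.75: δ^4 = 3330^0.75/8547^0.75 = (3330/8547)^0.75 = 0.49314.
Taking the 4th root: δ = 0.49314^(1/4) ≈ 0.838.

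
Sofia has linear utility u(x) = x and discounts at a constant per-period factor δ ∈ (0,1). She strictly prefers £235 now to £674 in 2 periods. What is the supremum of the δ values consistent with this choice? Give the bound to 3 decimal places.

Comparing present values: 235 > δ^2·674.
Hence δ^2 < 235/674 = 0.34866, and x ↦ x^(1/2) is increasing on (0,∞).
δ < 0.34866^(1/2) = 0.590.

δ < 0.590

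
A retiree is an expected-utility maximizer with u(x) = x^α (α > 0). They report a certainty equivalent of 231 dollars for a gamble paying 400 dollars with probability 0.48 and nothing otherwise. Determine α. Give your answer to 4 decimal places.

Since u(0) = 0, the lottery's EU is 0.48·400^α.
Indifference: 231^α = 0.48·400^α, so (231/400)^α = 0.48.
Take logs: α = ln 0.48 / ln(231/400) ≈ 1.336806.

α ≈ 1.3368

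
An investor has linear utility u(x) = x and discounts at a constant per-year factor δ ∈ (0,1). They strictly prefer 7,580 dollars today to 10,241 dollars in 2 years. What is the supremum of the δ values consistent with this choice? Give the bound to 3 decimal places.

δ < 0.860

The preference means 7580 > δ^2·10241.
Dividing by 10241: δ^2 < 0.74016. Both sides are positive, so the square root keeps the direction.
δ < 0.74016^(1/2) = 0.860.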